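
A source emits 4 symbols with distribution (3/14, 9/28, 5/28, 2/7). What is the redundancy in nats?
0.0258 nats

Redundancy measures how far a source is from maximum entropy:
R = H_max - H(X)

Maximum entropy for 4 symbols: H_max = log_e(4) = 1.3863 nats
Actual entropy: H(X) = 1.3605 nats
Redundancy: R = 1.3863 - 1.3605 = 0.0258 nats

This redundancy represents potential for compression: the source could be compressed by 0.0258 nats per symbol.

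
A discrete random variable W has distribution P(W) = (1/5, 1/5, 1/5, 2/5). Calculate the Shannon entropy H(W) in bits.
1.9219 bits

Shannon entropy is H(X) = -Σ p(x) log p(x).

For P = (1/5, 1/5, 1/5, 2/5):
H = -1/5 × log_2(1/5) -1/5 × log_2(1/5) -1/5 × log_2(1/5) -2/5 × log_2(2/5)
H = 1.9219 bits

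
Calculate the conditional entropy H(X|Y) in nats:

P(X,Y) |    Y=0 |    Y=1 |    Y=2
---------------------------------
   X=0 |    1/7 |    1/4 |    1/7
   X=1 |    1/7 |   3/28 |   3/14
0.6566 nats

Using the chain rule: H(X|Y) = H(X,Y) - H(Y)

First, compute H(X,Y) = 1.7499 nats

Marginal P(Y) = (2/7, 5/14, 5/14)
H(Y) = 1.0934 nats

H(X|Y) = H(X,Y) - H(Y) = 1.7499 - 1.0934 = 0.6566 nats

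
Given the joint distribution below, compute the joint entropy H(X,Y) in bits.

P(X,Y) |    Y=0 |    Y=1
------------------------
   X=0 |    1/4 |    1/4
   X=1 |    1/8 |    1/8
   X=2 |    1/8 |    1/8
2.5000 bits

Joint entropy is H(X,Y) = -Σ_{x,y} p(x,y) log p(x,y).

Summing over all non-zero entries:
H(X,Y) = -[1/4·log_2(1/4) + 1/4·log_2(1/4) + 1/8·log_2(1/8) + 1/8·log_2(1/8) + 1/8·log_2(1/8) + 1/8·log_2(1/8)]
H(X,Y) = 2.5000 bits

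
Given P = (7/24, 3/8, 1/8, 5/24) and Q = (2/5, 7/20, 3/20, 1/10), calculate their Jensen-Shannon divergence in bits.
0.0213 bits

Jensen-Shannon divergence is:
JSD(P||Q) = 0.5 × D_KL(P||M) + 0.5 × D_KL(Q||M)
where M = 0.5 × (P + Q) is the mixture distribution.

M = 0.5 × (7/24, 3/8, 1/8, 5/24) + 0.5 × (2/5, 7/20, 3/20, 1/10) = (0.345833, 0.3625, 0.1375, 0.154167)

D_KL(P||M) = 0.0200 bits
D_KL(Q||M) = 0.0226 bits

JSD(P||Q) = 0.5 × 0.0200 + 0.5 × 0.0226 = 0.0213 bits

Unlike KL divergence, JSD is symmetric and bounded: 0 ≤ JSD ≤ log(2).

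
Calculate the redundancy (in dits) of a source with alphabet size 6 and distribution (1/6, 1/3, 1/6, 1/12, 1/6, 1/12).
0.0502 dits

Redundancy measures how far a source is from maximum entropy:
R = H_max - H(X)

Maximum entropy for 6 symbols: H_max = log_10(6) = 0.7782 dits
Actual entropy: H(X) = 0.7280 dits
Redundancy: R = 0.7782 - 0.7280 = 0.0502 dits

This redundancy represents potential for compression: the source could be compressed by 0.0502 dits per symbol.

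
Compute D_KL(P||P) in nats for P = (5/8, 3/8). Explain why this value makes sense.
0.0000 nats

KL divergence satisfies the Gibbs inequality: D_KL(P||Q) ≥ 0 for all distributions P, Q.

D_KL(P||Q) = Σ p(x) log(p(x)/q(x))
Each term is p(x) × log_e(p(x)/p(x)) = p(x) × log_e(1) = 0, so the sum is 0.
D_KL(P||Q) = 0.0000 nats

When P = Q, the KL divergence is exactly 0, as there is no 'divergence' between identical distributions.

This non-negativity is a fundamental property: relative entropy cannot be negative because it measures how different Q is from P.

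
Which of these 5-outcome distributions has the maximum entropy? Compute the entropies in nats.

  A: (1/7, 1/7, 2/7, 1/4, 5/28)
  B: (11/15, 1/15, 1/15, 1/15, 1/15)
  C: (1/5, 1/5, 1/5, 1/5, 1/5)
C

For a discrete distribution over n outcomes, entropy is maximized by the uniform distribution.

Computing entropies:
H(A) = 1.5681 nats
H(B) = 0.9496 nats
H(C) = 1.6094 nats

The uniform distribution (where all probabilities equal 1/5) achieves the maximum entropy of log_e(5) = 1.6094 nats.

Distribution C has the highest entropy.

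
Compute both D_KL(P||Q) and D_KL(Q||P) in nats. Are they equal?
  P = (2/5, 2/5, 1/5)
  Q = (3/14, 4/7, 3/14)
D_KL(P||Q) = 0.0932, D_KL(Q||P) = 0.0849

KL divergence is not symmetric: D_KL(P||Q) ≠ D_KL(Q||P) in general.

D_KL(P||Q) = 0.0932 nats
D_KL(Q||P) = 0.0849 nats

No, they are not equal!

This asymmetry is why KL divergence is not a true distance metric.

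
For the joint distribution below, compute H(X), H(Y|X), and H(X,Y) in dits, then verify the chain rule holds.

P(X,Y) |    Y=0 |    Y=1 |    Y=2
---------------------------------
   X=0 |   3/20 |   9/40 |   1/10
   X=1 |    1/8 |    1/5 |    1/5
H(X,Y) = 0.7618, H(X) = 0.3005, H(Y|X) = 0.4613 (all in dits)

Chain rule: H(X,Y) = H(X) + H(Y|X)

Left side — joint entropy directly:
H(X,Y) = -Σ p(x,y) log p(x,y) = 0.7618 dits

Right side — compute H(Y|X) from the conditional distributions:
P(X) = (19/40, 21/40), so H(X) = 0.3005 dits
H(Y|X) = Σ_x P(X=x) · H(Y|X=x):
  P(Y|X=0) = (6/19, 9/19, 4/19), H(Y|X=0) = 0.4543, weight P(X=0) = 19/40
  P(Y|X=1) = (5/21, 8/21, 8/21), H(Y|X=1) = 0.4677, weight P(X=1) = 21/40
H(Y|X) = 0.4613 dits

H(X) + H(Y|X) = 0.3005 + 0.4613 = 0.7618 dits

Both sides equal 0.7618 dits. ✓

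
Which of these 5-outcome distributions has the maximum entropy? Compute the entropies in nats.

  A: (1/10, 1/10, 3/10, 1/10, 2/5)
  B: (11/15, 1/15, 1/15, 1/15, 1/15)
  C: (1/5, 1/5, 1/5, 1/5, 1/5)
C

For a discrete distribution over n outcomes, entropy is maximized by the uniform distribution.

Computing entropies:
H(A) = 1.4185 nats
H(B) = 0.9496 nats
H(C) = 1.6094 nats

The uniform distribution (where all probabilities equal 1/5) achieves the maximum entropy of log_e(5) = 1.6094 nats.

Distribution C has the highest entropy.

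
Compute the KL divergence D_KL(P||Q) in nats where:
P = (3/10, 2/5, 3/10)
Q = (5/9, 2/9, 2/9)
0.1403 nats

KL divergence: D_KL(P||Q) = Σ p(x) log(p(x)/q(x))

Computing term by term:
  x=0: 3/10 × log_e[(3/10)/(5/9)] = 3/10 × -0.6162 = -0.1849
  x=1: 2/5 × log_e[(2/5)/(2/9)] = 2/5 × 0.5878 = 0.2351
  x=2: 3/10 × log_e[(3/10)/(2/9)] = 3/10 × 0.3001 = 0.0900

D_KL(P||Q) = 0.1403 nats

Note: KL divergence is always non-negative and equals 0 iff P = Q.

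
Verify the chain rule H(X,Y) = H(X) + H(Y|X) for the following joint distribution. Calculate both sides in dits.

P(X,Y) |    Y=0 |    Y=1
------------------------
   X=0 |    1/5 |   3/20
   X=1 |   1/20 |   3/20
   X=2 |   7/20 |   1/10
H(X,Y) = 0.7116, H(X) = 0.4554, H(Y|X) = 0.2562 (all in dits)

Chain rule: H(X,Y) = H(X) + H(Y|X)

Left side — joint entropy directly:
H(X,Y) = -Σ p(x,y) log p(x,y) = 0.7116 dits

Right side — compute H(Y|X) from the conditional distributions:
P(X) = (7/20, 1/5, 9/20), so H(X) = 0.4554 dits
H(Y|X) = Σ_x P(X=x) · H(Y|X=x):
  P(Y|X=0) = (4/7, 3/7), H(Y|X=0) = 0.2966, weight P(X=0) = 7/20
  P(Y|X=1) = (1/4, 3/4), H(Y|X=1) = 0.2442, weight P(X=1) = 1/5
  P(Y|X=2) = (7/9, 2/9), H(Y|X=2) = 0.2300, weight P(X=2) = 9/20
H(Y|X) = 0.2562 dits

H(X) + H(Y|X) = 0.4554 + 0.2562 = 0.7116 dits

Both sides equal 0.7116 dits. ✓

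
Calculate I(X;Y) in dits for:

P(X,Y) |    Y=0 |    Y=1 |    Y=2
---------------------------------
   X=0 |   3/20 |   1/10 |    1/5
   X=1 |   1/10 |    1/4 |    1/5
0.0144 dits

Mutual information: I(X;Y) = H(X) + H(Y) - H(X,Y)

Marginals:
P(X) = (9/20, 11/20), H(X) = 0.2989 dits
P(Y) = (1/4, 7/20, 2/5), H(Y) = 0.4693 dits

Joint entropy: H(X,Y) = 0.7537 dits

I(X;Y) = 0.2989 + 0.4693 - 0.7537 = 0.0144 dits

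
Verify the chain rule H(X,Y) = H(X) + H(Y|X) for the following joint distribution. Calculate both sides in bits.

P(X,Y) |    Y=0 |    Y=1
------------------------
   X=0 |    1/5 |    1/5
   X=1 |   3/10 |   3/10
H(X,Y) = 1.9710, H(X) = 0.9710, H(Y|X) = 1.0000 (all in bits)

Chain rule: H(X,Y) = H(X) + H(Y|X)

Left side — joint entropy directly:
H(X,Y) = -Σ p(x,y) log p(x,y) = 1.9710 bits

Right side — compute H(Y|X) from the conditional distributions:
P(X) = (2/5, 3/5), so H(X) = 0.9710 bits
H(Y|X) = Σ_x P(X=x) · H(Y|X=x):
  P(Y|X=0) = (1/2, 1/2), H(Y|X=0) = 1.0000, weight P(X=0) = 2/5
  P(Y|X=1) = (1/2, 1/2), H(Y|X=1) = 1.0000, weight P(X=1) = 3/5
H(Y|X) = 1.0000 bits

H(X) + H(Y|X) = 0.9710 + 1.0000 = 1.9710 bits

Both sides equal 1.9710 bits. ✓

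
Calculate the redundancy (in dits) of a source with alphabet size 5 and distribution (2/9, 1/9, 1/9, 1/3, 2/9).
0.0376 dits

Redundancy measures how far a source is from maximum entropy:
R = H_max - H(X)

Maximum entropy for 5 symbols: H_max = log_10(5) = 0.6990 dits
Actual entropy: H(X) = 0.6614 dits
Redundancy: R = 0.6990 - 0.6614 = 0.0376 dits

This redundancy represents potential for compression: the source could be compressed by 0.0376 dits per symbol.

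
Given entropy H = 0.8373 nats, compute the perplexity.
2.3101

Perplexity is e^H (or exp(H) for natural log).

H = 0.8373 nats
Perplexity = e^0.8373 = 2.3101

Interpretation: The model's uncertainty is equivalent to choosing uniformly among 2.3 options.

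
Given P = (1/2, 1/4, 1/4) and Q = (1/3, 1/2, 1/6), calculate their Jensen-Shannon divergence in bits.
0.0488 bits

Jensen-Shannon divergence is:
JSD(P||Q) = 0.5 × D_KL(P||M) + 0.5 × D_KL(Q||M)
where M = 0.5 × (P + Q) is the mixture distribution.

M = 0.5 × (1/2, 1/4, 1/4) + 0.5 × (1/3, 1/2, 1/6) = (5/12, 3/8, 5/24)

D_KL(P||M) = 0.0510 bits
D_KL(Q||M) = 0.0466 bits

JSD(P||Q) = 0.5 × 0.0510 + 0.5 × 0.0466 = 0.0488 bits

Unlike KL divergence, JSD is symmetric and bounded: 0 ≤ JSD ≤ log(2).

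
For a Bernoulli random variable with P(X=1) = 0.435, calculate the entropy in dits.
0.2973 dits

The binary entropy function is:
H(p) = -p log(p) - (1-p) log(1-p)

H(0.435) = -0.435 × log_10(0.435) - 0.565 × log_10(0.565)
H(0.435) = 0.2973 dits

Note: Binary entropy is maximized at p=0.5 (H=1 bit) and minimized at p=0 or p=1 (H=0).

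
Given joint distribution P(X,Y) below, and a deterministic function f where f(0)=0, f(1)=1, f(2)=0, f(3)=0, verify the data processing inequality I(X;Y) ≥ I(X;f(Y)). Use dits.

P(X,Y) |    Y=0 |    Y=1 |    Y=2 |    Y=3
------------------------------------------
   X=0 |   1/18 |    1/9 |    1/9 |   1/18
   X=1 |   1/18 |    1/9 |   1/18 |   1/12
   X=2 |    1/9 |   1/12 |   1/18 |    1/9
I(X;Y) = 0.0156, I(X;f(Y)) = 0.0035, inequality holds: 0.0156 ≥ 0.0035

Data Processing Inequality: For any Markov chain X → Y → Z, we have I(X;Y) ≥ I(X;Z).

Here Z = f(Y) is a deterministic function of Y, forming X → Y → Z.

Original I(X;Y) = 0.0156 dits

After applying f:
P(X,Z) where Z=f(Y):
- P(X,Z=0) = P(X,Y=0) + P(X,Y=2) + P(X,Y=3)
- P(X,Z=1) = P(X,Y=1)

I(X;Z) = I(X;f(Y)) = 0.0035 dits

Verification: 0.0156 ≥ 0.0035 ✓

Information cannot be created by processing; the function f can only lose information about X.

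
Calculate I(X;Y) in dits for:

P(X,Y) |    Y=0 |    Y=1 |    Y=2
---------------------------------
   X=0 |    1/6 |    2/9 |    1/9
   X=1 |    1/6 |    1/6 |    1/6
0.0042 dits

Mutual information: I(X;Y) = H(X) + H(Y) - H(X,Y)

Marginals:
P(X) = (1/2, 1/2), H(X) = 0.3010 dits
P(Y) = (1/3, 7/18, 5/18), H(Y) = 0.4731 dits

Joint entropy: H(X,Y) = 0.7700 dits

I(X;Y) = 0.3010 + 0.4731 - 0.7700 = 0.0042 dits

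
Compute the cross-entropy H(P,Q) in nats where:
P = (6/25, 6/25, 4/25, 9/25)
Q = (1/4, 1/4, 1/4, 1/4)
1.3863 nats

Cross-entropy: H(P,Q) = -Σ p(x) log q(x)

Alternatively: H(P,Q) = H(P) + D_KL(P||Q)
H(P) = 1.3460 nats
D_KL(P||Q) = 0.0403 nats

H(P,Q) = 1.3460 + 0.0403 = 1.3863 nats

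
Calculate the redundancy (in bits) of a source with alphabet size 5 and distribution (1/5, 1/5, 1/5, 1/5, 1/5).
0.0000 bits

Redundancy measures how far a source is from maximum entropy:
R = H_max - H(X)

Maximum entropy for 5 symbols: H_max = log_2(5) = 2.3219 bits
Actual entropy: H(X) = 2.3219 bits
Redundancy: R = 2.3219 - 2.3219 = 0.0000 bits

This redundancy represents potential for compression: the source could be compressed by 0.0000 bits per symbol.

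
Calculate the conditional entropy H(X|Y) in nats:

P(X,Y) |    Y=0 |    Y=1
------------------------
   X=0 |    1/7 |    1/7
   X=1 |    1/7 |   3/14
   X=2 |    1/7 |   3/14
1.0892 nats

Using the chain rule: H(X|Y) = H(X,Y) - H(Y)

First, compute H(X,Y) = 1.7721 nats

Marginal P(Y) = (3/7, 4/7)
H(Y) = 0.6829 nats

H(X|Y) = H(X,Y) - H(Y) = 1.7721 - 0.6829 = 1.0892 nats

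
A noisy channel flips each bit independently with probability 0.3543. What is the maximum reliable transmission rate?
0.0622 bits

For a binary symmetric channel (BSC) with error probability p:
Capacity C = 1 - H(p) bits per symbol

where H(p) = -p log₂(p) - (1-p) log₂(1-p) is the binary entropy function.

H(0.3543) = 0.9378 bits
C = 1 - 0.9378 = 0.0622 bits per symbol

This means we can reliably transmit up to 0.0622 bits of information per channel use.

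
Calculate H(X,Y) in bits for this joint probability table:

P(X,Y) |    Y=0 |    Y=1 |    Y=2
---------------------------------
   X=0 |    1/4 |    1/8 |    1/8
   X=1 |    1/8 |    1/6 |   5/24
2.5273 bits

Joint entropy is H(X,Y) = -Σ_{x,y} p(x,y) log p(x,y).

Summing over all non-zero entries:
H(X,Y) = -[1/4·log_2(1/4) + 1/8·log_2(1/8) + 1/8·log_2(1/8) + 1/8·log_2(1/8) + 1/6·log_2(1/6) + 5/24·log_2(5/24)]
H(X,Y) = 2.5273 bits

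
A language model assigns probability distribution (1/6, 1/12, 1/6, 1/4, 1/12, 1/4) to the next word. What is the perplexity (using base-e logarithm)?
5.4989

Perplexity is e^H (or exp(H) for natural log).

First, H = -Σ p log p = 1.7046 nats
Perplexity = e^1.7046 = 5.4989

Interpretation: The model's uncertainty is equivalent to choosing uniformly among 5.5 options.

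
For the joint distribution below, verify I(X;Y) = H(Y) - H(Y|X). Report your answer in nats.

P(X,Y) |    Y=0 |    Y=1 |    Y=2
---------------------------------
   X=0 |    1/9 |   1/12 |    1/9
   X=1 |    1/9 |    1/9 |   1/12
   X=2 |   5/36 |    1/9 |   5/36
I(X;Y) = 0.0049 nats

Mutual information has multiple equivalent forms:
- I(X;Y) = H(X) - H(X|Y)
- I(X;Y) = H(Y) - H(Y|X)
- I(X;Y) = H(X) + H(Y) - H(X,Y)

Computing all quantities:
H(X) = 1.0918, H(Y) = 1.0963, H(X,Y) = 2.1832
H(X|Y) = 1.0869, H(Y|X) = 1.0913

Verification:
H(X) - H(X|Y) = 1.0918 - 1.0869 = 0.0049
H(Y) - H(Y|X) = 1.0963 - 1.0913 = 0.0049
H(X) + H(Y) - H(X,Y) = 1.0918 + 1.0963 - 2.1832 = 0.0049

All forms give I(X;Y) = 0.0049 nats. ✓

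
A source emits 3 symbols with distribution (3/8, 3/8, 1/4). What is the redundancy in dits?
0.0071 dits

Redundancy measures how far a source is from maximum entropy:
R = H_max - H(X)

Maximum entropy for 3 symbols: H_max = log_10(3) = 0.4771 dits
Actual entropy: H(X) = 0.4700 dits
Redundancy: R = 0.4771 - 0.4700 = 0.0071 dits

This redundancy represents potential for compression: the source could be compressed by 0.0071 dits per symbol.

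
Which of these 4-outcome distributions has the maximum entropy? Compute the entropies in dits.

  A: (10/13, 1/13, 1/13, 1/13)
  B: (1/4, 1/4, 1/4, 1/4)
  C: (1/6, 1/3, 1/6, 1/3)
B

For a discrete distribution over n outcomes, entropy is maximized by the uniform distribution.

Computing entropies:
H(A) = 0.3447 dits
H(B) = 0.6021 dits
H(C) = 0.5775 dits

The uniform distribution (where all probabilities equal 1/4) achieves the maximum entropy of log_10(4) = 0.6021 dits.

Distribution B has the highest entropy.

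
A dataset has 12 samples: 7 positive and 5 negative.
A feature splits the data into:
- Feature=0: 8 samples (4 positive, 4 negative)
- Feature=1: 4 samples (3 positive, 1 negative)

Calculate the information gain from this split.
0.0428 bits

Information Gain = H(Y) - H(Y|Feature)

Before split:
P(positive) = 7/12 = 0.5833
H(Y) = 0.9799 bits

After split:
Feature=0: H = 1.0000 bits (weight = 8/12)
Feature=1: H = 0.8113 bits (weight = 4/12)
H(Y|Feature) = (8/12)×1.0000 + (4/12)×0.8113 = 0.9371 bits

Information Gain = 0.9799 - 0.9371 = 0.0428 bits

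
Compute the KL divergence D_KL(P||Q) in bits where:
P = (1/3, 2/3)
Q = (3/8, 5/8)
0.0054 bits

KL divergence: D_KL(P||Q) = Σ p(x) log(p(x)/q(x))

Computing term by term:
  x=0: 1/3 × log_2[(1/3)/(3/8)] = 1/3 × -0.1699 = -0.0566
  x=1: 2/3 × log_2[(2/3)/(5/8)] = 2/3 × 0.0931 = 0.0621

D_KL(P||Q) = 0.0054 bits

Note: KL divergence is always non-negative and equals 0 iff P = Q.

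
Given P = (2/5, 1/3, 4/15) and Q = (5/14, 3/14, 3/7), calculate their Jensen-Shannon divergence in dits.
0.0072 dits

Jensen-Shannon divergence is:
JSD(P||Q) = 0.5 × D_KL(P||M) + 0.5 × D_KL(Q||M)
where M = 0.5 × (P + Q) is the mixture distribution.

M = 0.5 × (2/5, 1/3, 4/15) + 0.5 × (5/14, 3/14, 3/7) = (0.378571, 0.27381, 0.347619)

D_KL(P||M) = 0.0073 dits
D_KL(Q||M) = 0.0071 dits

JSD(P||Q) = 0.5 × 0.0073 + 0.5 × 0.0071 = 0.0072 dits

Unlike KL divergence, JSD is symmetric and bounded: 0 ≤ JSD ≤ log(2).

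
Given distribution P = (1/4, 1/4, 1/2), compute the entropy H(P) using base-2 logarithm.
1.5000 bits

Shannon entropy is H(X) = -Σ p(x) log p(x).

For P = (1/4, 1/4, 1/2):
H = -1/4 × log_2(1/4) -1/4 × log_2(1/4) -1/2 × log_2(1/2)
H = 1.5000 bits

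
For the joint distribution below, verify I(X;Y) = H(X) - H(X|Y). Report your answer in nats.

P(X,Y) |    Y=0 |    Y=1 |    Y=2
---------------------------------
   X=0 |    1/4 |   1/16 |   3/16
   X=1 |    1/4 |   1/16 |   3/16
I(X;Y) = 0.0000 nats

Mutual information has multiple equivalent forms:
- I(X;Y) = H(X) - H(X|Y)
- I(X;Y) = H(Y) - H(Y|X)
- I(X;Y) = H(X) + H(Y) - H(X,Y)

Computing all quantities:
H(X) = 0.6931, H(Y) = 0.9743, H(X,Y) = 1.6675
H(X|Y) = 0.6931, H(Y|X) = 0.9743

Verification:
H(X) - H(X|Y) = 0.6931 - 0.6931 = 0.0000
H(Y) - H(Y|X) = 0.9743 - 0.9743 = 0.0000
H(X) + H(Y) - H(X,Y) = 0.6931 + 0.9743 - 1.6675 = 0.0000

All forms give I(X;Y) = 0.0000 nats. ✓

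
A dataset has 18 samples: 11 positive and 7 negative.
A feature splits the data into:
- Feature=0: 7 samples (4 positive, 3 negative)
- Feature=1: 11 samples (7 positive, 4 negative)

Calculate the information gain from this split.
0.0030 bits

Information Gain = H(Y) - H(Y|Feature)

Before split:
P(positive) = 11/18 = 0.6111
H(Y) = 0.9641 bits

After split:
Feature=0: H = 0.9852 bits (weight = 7/18)
Feature=1: H = 0.9457 bits (weight = 11/18)
H(Y|Feature) = (7/18)×0.9852 + (11/18)×0.9457 = 0.9610 bits

Information Gain = 0.9641 - 0.9610 = 0.0030 bits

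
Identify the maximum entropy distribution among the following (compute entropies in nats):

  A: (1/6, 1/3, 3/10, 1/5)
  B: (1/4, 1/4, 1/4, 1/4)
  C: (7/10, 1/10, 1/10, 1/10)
B

For a discrete distribution over n outcomes, entropy is maximized by the uniform distribution.

Computing entropies:
H(A) = 1.3479 nats
H(B) = 1.3863 nats
H(C) = 0.9404 nats

The uniform distribution (where all probabilities equal 1/4) achieves the maximum entropy of log_e(4) = 1.3863 nats.

Distribution B has the highest entropy.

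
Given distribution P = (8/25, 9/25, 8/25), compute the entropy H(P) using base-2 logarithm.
1.5827 bits

Shannon entropy is H(X) = -Σ p(x) log p(x).

For P = (8/25, 9/25, 8/25):
H = -8/25 × log_2(8/25) -9/25 × log_2(9/25) -8/25 × log_2(8/25)
H = 1.5827 bits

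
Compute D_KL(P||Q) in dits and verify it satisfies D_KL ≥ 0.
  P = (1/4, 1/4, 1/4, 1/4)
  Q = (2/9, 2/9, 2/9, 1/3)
0.0071 dits

KL divergence satisfies the Gibbs inequality: D_KL(P||Q) ≥ 0 for all distributions P, Q.

D_KL(P||Q) = Σ p(x) log(p(x)/q(x))
Term by term:
  x=0: 1/4 × log_10[(1/4)/(2/9)] = 0.0128
  x=1: 1/4 × log_10[(1/4)/(2/9)] = 0.0128
  x=2: 1/4 × log_10[(1/4)/(2/9)] = 0.0128
  x=3: 1/4 × log_10[(1/4)/(1/3)] = -0.0312
D_KL(P||Q) = 0.0071 dits

D_KL(P||Q) = 0.0071 ≥ 0 ✓

This non-negativity is a fundamental property: relative entropy cannot be negative because it measures how different Q is from P.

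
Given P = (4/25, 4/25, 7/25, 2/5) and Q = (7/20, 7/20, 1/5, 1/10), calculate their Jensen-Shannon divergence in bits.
0.1267 bits

Jensen-Shannon divergence is:
JSD(P||Q) = 0.5 × D_KL(P||M) + 0.5 × D_KL(Q||M)
where M = 0.5 × (P + Q) is the mixture distribution.

M = 0.5 × (4/25, 4/25, 7/25, 2/5) + 0.5 × (7/20, 7/20, 1/5, 1/10) = (0.255, 0.255, 6/25, 1/4)

D_KL(P||M) = 0.1183 bits
D_KL(Q||M) = 0.1350 bits

JSD(P||Q) = 0.5 × 0.1183 + 0.5 × 0.1350 = 0.1267 bits

Unlike KL divergence, JSD is symmetric and bounded: 0 ≤ JSD ≤ log(2).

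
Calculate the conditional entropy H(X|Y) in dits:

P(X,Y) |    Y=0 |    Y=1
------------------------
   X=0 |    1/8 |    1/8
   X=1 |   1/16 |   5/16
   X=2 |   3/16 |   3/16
0.4442 dits

Using the chain rule: H(X|Y) = H(X,Y) - H(Y)

First, compute H(X,Y) = 0.7315 dits

Marginal P(Y) = (3/8, 5/8)
H(Y) = 0.2873 dits

H(X|Y) = H(X,Y) - H(Y) = 0.7315 - 0.2873 = 0.4442 dits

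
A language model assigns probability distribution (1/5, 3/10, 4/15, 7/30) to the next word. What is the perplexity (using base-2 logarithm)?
3.9555

Perplexity is 2^H (or exp(H) for natural log).

First, H = -Σ p log p = 1.9839 bits
Perplexity = 2^1.9839 = 3.9555

Interpretation: The model's uncertainty is equivalent to choosing uniformly among 4.0 options.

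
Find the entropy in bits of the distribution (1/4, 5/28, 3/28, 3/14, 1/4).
2.2653 bits

Shannon entropy is H(X) = -Σ p(x) log p(x).

For P = (1/4, 5/28, 3/28, 3/14, 1/4):
H = -1/4 × log_2(1/4) -5/28 × log_2(5/28) -3/28 × log_2(3/28) -3/14 × log_2(3/14) -1/4 × log_2(1/4)
H = 2.2653 bits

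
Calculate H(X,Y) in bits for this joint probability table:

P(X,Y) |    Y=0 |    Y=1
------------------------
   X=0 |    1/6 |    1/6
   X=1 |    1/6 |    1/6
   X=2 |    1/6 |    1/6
2.5850 bits

Joint entropy is H(X,Y) = -Σ_{x,y} p(x,y) log p(x,y).

Summing over all non-zero entries:
H(X,Y) = -[1/6·log_2(1/6) + 1/6·log_2(1/6) + 1/6·log_2(1/6) + 1/6·log_2(1/6) + 1/6·log_2(1/6) + 1/6·log_2(1/6)]
H(X,Y) = 2.5850 bits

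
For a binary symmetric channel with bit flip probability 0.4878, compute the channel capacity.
0.0004 bits

For a binary symmetric channel (BSC) with error probability p:
Capacity C = 1 - H(p) bits per symbol

where H(p) = -p log₂(p) - (1-p) log₂(1-p) is the binary entropy function.

H(0.4878) = 0.9996 bits
C = 1 - 0.9996 = 0.0004 bits per symbol

This means we can reliably transmit up to 0.0004 bits of information per channel use.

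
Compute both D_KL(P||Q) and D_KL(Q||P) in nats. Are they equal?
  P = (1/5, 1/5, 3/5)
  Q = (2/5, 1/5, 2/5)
D_KL(P||Q) = 0.1046, D_KL(Q||P) = 0.1151

KL divergence is not symmetric: D_KL(P||Q) ≠ D_KL(Q||P) in general.

D_KL(P||Q) = 0.1046 nats
D_KL(Q||P) = 0.1151 nats

No, they are not equal!

This asymmetry is why KL divergence is not a true distance metric.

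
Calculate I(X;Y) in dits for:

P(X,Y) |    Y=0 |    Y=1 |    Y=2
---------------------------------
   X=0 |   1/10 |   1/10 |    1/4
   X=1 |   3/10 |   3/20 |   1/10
0.0372 dits

Mutual information: I(X;Y) = H(X) + H(Y) - H(X,Y)

Marginals:
P(X) = (9/20, 11/20), H(X) = 0.2989 dits
P(Y) = (2/5, 1/4, 7/20), H(Y) = 0.4693 dits

Joint entropy: H(X,Y) = 0.7310 dits

I(X;Y) = 0.2989 + 0.4693 - 0.7310 = 0.0372 dits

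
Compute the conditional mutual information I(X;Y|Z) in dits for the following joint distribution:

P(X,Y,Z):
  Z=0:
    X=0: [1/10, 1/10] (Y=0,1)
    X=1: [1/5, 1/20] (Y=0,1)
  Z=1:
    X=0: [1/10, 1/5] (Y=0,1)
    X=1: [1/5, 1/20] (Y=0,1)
0.0372 dits

Conditional mutual information: I(X;Y|Z) = H(X|Z) + H(Y|Z) - H(X,Y|Z)

H(Z) = 0.2989
H(X,Z) = 0.5977 → H(X|Z) = 0.2988
H(Y,Z) = 0.5878 → H(Y|Z) = 0.2890
H(X,Y,Z) = 0.8495 → H(X,Y|Z) = 0.5506

I(X;Y|Z) = 0.2988 + 0.2890 - 0.5506 = 0.0372 dits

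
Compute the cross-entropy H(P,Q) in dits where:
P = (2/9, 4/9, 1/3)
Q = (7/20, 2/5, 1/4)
0.4789 dits

Cross-entropy: H(P,Q) = -Σ p(x) log q(x)

Alternatively: H(P,Q) = H(P) + D_KL(P||Q)
H(P) = 0.4607 dits
D_KL(P||Q) = 0.0181 dits

H(P,Q) = 0.4607 + 0.0181 = 0.4789 dits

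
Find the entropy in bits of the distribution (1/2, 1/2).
1.0000 bits

Shannon entropy is H(X) = -Σ p(x) log p(x).

For P = (1/2, 1/2):
H = -1/2 × log_2(1/2) -1/2 × log_2(1/2)
H = 1.0000 bits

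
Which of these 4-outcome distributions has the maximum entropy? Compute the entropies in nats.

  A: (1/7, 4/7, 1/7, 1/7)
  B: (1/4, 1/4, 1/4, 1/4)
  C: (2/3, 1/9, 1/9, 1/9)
B

For a discrete distribution over n outcomes, entropy is maximized by the uniform distribution.

Computing entropies:
H(A) = 1.1537 nats
H(B) = 1.3863 nats
H(C) = 1.0027 nats

The uniform distribution (where all probabilities equal 1/4) achieves the maximum entropy of log_e(4) = 1.3863 nats.

Distribution B has the highest entropy.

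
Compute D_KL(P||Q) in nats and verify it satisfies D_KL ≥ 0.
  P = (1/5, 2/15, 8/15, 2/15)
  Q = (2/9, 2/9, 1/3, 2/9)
0.0934 nats

KL divergence satisfies the Gibbs inequality: D_KL(P||Q) ≥ 0 for all distributions P, Q.

D_KL(P||Q) = Σ p(x) log(p(x)/q(x))
Term by term:
  x=0: 1/5 × log_e[(1/5)/(2/9)] = -0.0211
  x=1: 2/15 × log_e[(2/15)/(2/9)] = -0.0681
  x=2: 8/15 × log_e[(8/15)/(1/3)] = 0.2507
  x=3: 2/15 × log_e[(2/15)/(2/9)] = -0.0681
D_KL(P||Q) = 0.0934 nats

D_KL(P||Q) = 0.0934 ≥ 0 ✓

This non-negativity is a fundamental property: relative entropy cannot be negative because it measures how different Q is from P.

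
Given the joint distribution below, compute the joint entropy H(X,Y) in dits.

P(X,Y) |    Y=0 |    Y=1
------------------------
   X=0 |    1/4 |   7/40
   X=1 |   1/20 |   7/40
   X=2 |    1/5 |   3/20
0.7439 dits

Joint entropy is H(X,Y) = -Σ_{x,y} p(x,y) log p(x,y).

Summing over all non-zero entries:
H(X,Y) = -[1/4·log_10(1/4) + 7/40·log_10(7/40) + 1/20·log_10(1/20) + 7/40·log_10(7/40) + 1/5·log_10(1/5) + 3/20·log_10(3/20)]
H(X,Y) = 0.7439 dits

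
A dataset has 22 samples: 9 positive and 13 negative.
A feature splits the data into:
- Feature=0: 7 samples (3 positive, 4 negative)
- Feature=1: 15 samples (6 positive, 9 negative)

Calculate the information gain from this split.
0.0005 bits

Information Gain = H(Y) - H(Y|Feature)

Before split:
P(positive) = 9/22 = 0.4091
H(Y) = 0.9760 bits

After split:
Feature=0: H = 0.9852 bits (weight = 7/22)
Feature=1: H = 0.9710 bits (weight = 15/22)
H(Y|Feature) = (7/22)×0.9852 + (15/22)×0.9710 = 0.9755 bits

Information Gain = 0.9760 - 0.9755 = 0.0005 bits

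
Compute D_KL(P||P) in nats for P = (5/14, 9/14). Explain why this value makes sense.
0.0000 nats

KL divergence satisfies the Gibbs inequality: D_KL(P||Q) ≥ 0 for all distributions P, Q.

D_KL(P||Q) = Σ p(x) log(p(x)/q(x))
Each term is p(x) × log_e(p(x)/p(x)) = p(x) × log_e(1) = 0, so the sum is 0.
D_KL(P||Q) = 0.0000 nats

When P = Q, the KL divergence is exactly 0, as there is no 'divergence' between identical distributions.

This non-negativity is a fundamental property: relative entropy cannot be negative because it measures how different Q is from P.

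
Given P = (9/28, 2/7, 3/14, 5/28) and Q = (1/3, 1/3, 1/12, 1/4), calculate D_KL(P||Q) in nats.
0.0866 nats

KL divergence: D_KL(P||Q) = Σ p(x) log(p(x)/q(x))

Computing term by term:
  x=0: 9/28 × log_e[(9/28)/(1/3)] = 9/28 × -0.0364 = -0.0117
  x=1: 2/7 × log_e[(2/7)/(1/3)] = 2/7 × -0.1542 = -0.0440
  x=2: 3/14 × log_e[(3/14)/(1/12)] = 3/14 × 0.9445 = 0.2024
  x=3: 5/28 × log_e[(5/28)/(1/4)] = 5/28 × -0.3365 = -0.0601

D_KL(P||Q) = 0.0866 nats

Note: KL divergence is always non-negative and equals 0 iff P = Q.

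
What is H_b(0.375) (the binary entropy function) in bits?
0.9544 bits

The binary entropy function is:
H(p) = -p log(p) - (1-p) log(1-p)

H(0.375) = -0.375 × log_2(0.375) - 0.625 × log_2(0.625)
H(0.375) = 0.9544 bits

Note: Binary entropy is maximized at p=0.5 (H=1 bit) and minimized at p=0 or p=1 (H=0).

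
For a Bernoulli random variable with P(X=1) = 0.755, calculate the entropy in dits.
0.2418 dits

The binary entropy function is:
H(p) = -p log(p) - (1-p) log(1-p)

H(0.755) = -0.755 × log_10(0.755) - 0.245 × log_10(0.245)
H(0.755) = 0.2418 dits

Note: Binary entropy is maximized at p=0.5 (H=1 bit) and minimized at p=0 or p=1 (H=0).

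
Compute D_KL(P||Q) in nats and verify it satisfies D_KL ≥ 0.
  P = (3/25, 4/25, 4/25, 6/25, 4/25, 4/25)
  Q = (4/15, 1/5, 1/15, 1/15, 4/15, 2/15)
0.2634 nats

KL divergence satisfies the Gibbs inequality: D_KL(P||Q) ≥ 0 for all distributions P, Q.

D_KL(P||Q) = Σ p(x) log(p(x)/q(x))
Term by term:
  x=0: 3/25 × log_e[(3/25)/(4/15)] = -0.0958
  x=1: 4/25 × log_e[(4/25)/(1/5)] = -0.0357
  x=2: 4/25 × log_e[(4/25)/(1/15)] = 0.1401
  x=3: 6/25 × log_e[(6/25)/(1/15)] = 0.3074
  x=4: 4/25 × log_e[(4/25)/(4/15)] = -0.0817
  x=5: 4/25 × log_e[(4/25)/(2/15)] = 0.0292
D_KL(P||Q) = 0.2634 nats

D_KL(P||Q) = 0.2634 ≥ 0 ✓

This non-negativity is a fundamental property: relative entropy cannot be negative because it measures how different Q is from P.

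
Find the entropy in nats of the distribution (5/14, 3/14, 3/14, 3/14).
1.3580 nats

Shannon entropy is H(X) = -Σ p(x) log p(x).

For P = (5/14, 3/14, 3/14, 3/14):
H = -5/14 × log_e(5/14) -3/14 × log_e(3/14) -3/14 × log_e(3/14) -3/14 × log_e(3/14)
H = 1.3580 nats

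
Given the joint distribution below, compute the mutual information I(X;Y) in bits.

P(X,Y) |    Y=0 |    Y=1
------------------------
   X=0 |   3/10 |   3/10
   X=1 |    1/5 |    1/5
0.0000 bits

Mutual information: I(X;Y) = H(X) + H(Y) - H(X,Y)

Marginals:
P(X) = (3/5, 2/5), H(X) = 0.9710 bits
P(Y) = (1/2, 1/2), H(Y) = 1.0000 bits

Joint entropy: H(X,Y) = 1.9710 bits

I(X;Y) = 0.9710 + 1.0000 - 1.9710 = 0.0000 bits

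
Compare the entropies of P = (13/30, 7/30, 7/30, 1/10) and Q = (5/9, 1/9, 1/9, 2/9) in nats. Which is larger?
P

Computing entropies in nats:
H(P) = 1.2718
H(Q) = 1.1491

Distribution P has higher entropy.

Intuition: The distribution closer to uniform (more spread out) has higher entropy.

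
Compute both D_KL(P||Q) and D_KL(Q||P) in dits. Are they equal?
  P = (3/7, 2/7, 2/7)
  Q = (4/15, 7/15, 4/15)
D_KL(P||Q) = 0.0360, D_KL(Q||P) = 0.0365

KL divergence is not symmetric: D_KL(P||Q) ≠ D_KL(Q||P) in general.

D_KL(P||Q) = 0.0360 dits
D_KL(Q||P) = 0.0365 dits

No, they are not equal!

This asymmetry is why KL divergence is not a true distance metric.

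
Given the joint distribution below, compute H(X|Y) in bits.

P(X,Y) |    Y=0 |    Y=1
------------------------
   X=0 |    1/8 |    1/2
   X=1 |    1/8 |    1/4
0.9387 bits

Using the chain rule: H(X|Y) = H(X,Y) - H(Y)

First, compute H(X,Y) = 1.7500 bits

Marginal P(Y) = (1/4, 3/4)
H(Y) = 0.8113 bits

H(X|Y) = H(X,Y) - H(Y) = 1.7500 - 0.8113 = 0.9387 bits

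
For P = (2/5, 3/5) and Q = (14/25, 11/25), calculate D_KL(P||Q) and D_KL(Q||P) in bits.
D_KL(P||Q) = 0.0743, D_KL(Q||P) = 0.0750

KL divergence is not symmetric: D_KL(P||Q) ≠ D_KL(Q||P) in general.

D_KL(P||Q) = 0.0743 bits
D_KL(Q||P) = 0.0750 bits

No, they are not equal!

This asymmetry is why KL divergence is not a true distance metric.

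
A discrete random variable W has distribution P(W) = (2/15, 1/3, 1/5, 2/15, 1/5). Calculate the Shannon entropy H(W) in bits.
2.2323 bits

Shannon entropy is H(X) = -Σ p(x) log p(x).

For P = (2/15, 1/3, 1/5, 2/15, 1/5):
H = -2/15 × log_2(2/15) -1/3 × log_2(1/3) -1/5 × log_2(1/5) -2/15 × log_2(2/15) -1/5 × log_2(1/5)
H = 2.2323 bits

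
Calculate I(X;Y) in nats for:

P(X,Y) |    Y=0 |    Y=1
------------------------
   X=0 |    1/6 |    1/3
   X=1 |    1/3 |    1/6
0.0566 nats

Mutual information: I(X;Y) = H(X) + H(Y) - H(X,Y)

Marginals:
P(X) = (1/2, 1/2), H(X) = 0.6931 nats
P(Y) = (1/2, 1/2), H(Y) = 0.6931 nats

Joint entropy: H(X,Y) = 1.3297 nats

I(X;Y) = 0.6931 + 0.6931 - 1.3297 = 0.0566 nats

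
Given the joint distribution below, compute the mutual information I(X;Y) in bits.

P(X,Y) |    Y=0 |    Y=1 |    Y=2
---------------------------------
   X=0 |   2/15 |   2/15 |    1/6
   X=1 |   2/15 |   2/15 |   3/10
0.0150 bits

Mutual information: I(X;Y) = H(X) + H(Y) - H(X,Y)

Marginals:
P(X) = (13/30, 17/30), H(X) = 0.9871 bits
P(Y) = (4/15, 4/15, 7/15), H(Y) = 1.5301 bits

Joint entropy: H(X,Y) = 2.5023 bits

I(X;Y) = 0.9871 + 1.5301 - 2.5023 = 0.0150 bits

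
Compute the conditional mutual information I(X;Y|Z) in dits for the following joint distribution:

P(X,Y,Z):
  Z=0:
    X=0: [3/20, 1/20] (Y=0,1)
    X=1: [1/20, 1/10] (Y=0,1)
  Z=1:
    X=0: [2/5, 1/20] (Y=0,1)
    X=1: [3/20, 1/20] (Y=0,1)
0.0177 dits

Conditional mutual information: I(X;Y|Z) = H(X|Z) + H(Y|Z) - H(X,Y|Z)

H(Z) = 0.2812
H(X,Z) = 0.5592 → H(X|Z) = 0.2780
H(Y,Z) = 0.5062 → H(Y|Z) = 0.2250
H(X,Y,Z) = 0.7666 → H(X,Y|Z) = 0.4854

I(X;Y|Z) = 0.2780 + 0.2250 - 0.4854 = 0.0177 dits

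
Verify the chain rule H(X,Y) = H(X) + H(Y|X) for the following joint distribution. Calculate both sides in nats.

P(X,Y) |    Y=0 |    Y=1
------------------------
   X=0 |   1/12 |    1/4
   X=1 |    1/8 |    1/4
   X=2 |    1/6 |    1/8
H(X,Y) = 1.7187, H(X) = 1.0934, H(Y|X) = 0.6253 (all in nats)

Chain rule: H(X,Y) = H(X) + H(Y|X)

Left side — joint entropy directly:
H(X,Y) = -Σ p(x,y) log p(x,y) = 1.7187 nats

Right side — compute H(Y|X) from the conditional distributions:
P(X) = (1/3, 3/8, 7/24), so H(X) = 1.0934 nats
H(Y|X) = Σ_x P(X=x) · H(Y|X=x):
  P(Y|X=0) = (1/4, 3/4), H(Y|X=0) = 0.5623, weight P(X=0) = 1/3
  P(Y|X=1) = (1/3, 2/3), H(Y|X=1) = 0.6365, weight P(X=1) = 3/8
  P(Y|X=2) = (4/7, 3/7), H(Y|X=2) = 0.6829, weight P(X=2) = 7/24
H(Y|X) = 0.6253 nats

H(X) + H(Y|X) = 1.0934 + 0.6253 = 1.7187 nats

Both sides equal 1.7187 nats. ✓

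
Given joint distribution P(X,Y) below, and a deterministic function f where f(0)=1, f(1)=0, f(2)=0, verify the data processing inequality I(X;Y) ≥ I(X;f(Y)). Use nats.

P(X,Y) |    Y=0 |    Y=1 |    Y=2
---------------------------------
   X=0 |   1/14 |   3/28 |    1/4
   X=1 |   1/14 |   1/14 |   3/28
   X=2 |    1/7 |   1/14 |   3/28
I(X;Y) = 0.0387, I(X;f(Y)) = 0.0348, inequality holds: 0.0387 ≥ 0.0348

Data Processing Inequality: For any Markov chain X → Y → Z, we have I(X;Y) ≥ I(X;Z).

Here Z = f(Y) is a deterministic function of Y, forming X → Y → Z.

Original I(X;Y) = 0.0387 nats

After applying f:
P(X,Z) where Z=f(Y):
- P(X,Z=0) = P(X,Y=1) + P(X,Y=2)
- P(X,Z=1) = P(X,Y=0)

I(X;Z) = I(X;f(Y)) = 0.0348 nats

Verification: 0.0387 ≥ 0.0348 ✓

Information cannot be created by processing; the function f can only lose information about X.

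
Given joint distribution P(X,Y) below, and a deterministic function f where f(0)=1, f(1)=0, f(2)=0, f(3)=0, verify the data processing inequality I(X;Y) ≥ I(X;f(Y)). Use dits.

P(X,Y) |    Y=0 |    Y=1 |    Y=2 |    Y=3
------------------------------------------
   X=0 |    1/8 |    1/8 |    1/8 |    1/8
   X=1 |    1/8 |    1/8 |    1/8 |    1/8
I(X;Y) = 0.0000, I(X;f(Y)) = 0.0000, inequality holds: 0.0000 ≥ 0.0000

Data Processing Inequality: For any Markov chain X → Y → Z, we have I(X;Y) ≥ I(X;Z).

Here Z = f(Y) is a deterministic function of Y, forming X → Y → Z.

Original I(X;Y) = 0.0000 dits

After applying f:
P(X,Z) where Z=f(Y):
- P(X,Z=0) = P(X,Y=1) + P(X,Y=2) + P(X,Y=3)
- P(X,Z=1) = P(X,Y=0)

I(X;Z) = I(X;f(Y)) = 0.0000 dits

Verification: 0.0000 ≥ 0.0000 ✓

Information cannot be created by processing; the function f can only lose information about X.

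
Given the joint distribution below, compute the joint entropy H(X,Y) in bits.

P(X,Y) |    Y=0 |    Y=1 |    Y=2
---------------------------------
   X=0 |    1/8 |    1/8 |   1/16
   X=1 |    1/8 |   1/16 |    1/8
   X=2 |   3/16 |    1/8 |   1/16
3.0778 bits

Joint entropy is H(X,Y) = -Σ_{x,y} p(x,y) log p(x,y).

Summing over all non-zero entries:
H(X,Y) = -[1/8·log_2(1/8) + 1/8·log_2(1/8) + 1/16·log_2(1/16) + 1/8·log_2(1/8) + 1/16·log_2(1/16) + 1/8·log_2(1/8) + 3/16·log_2(3/16) + 1/8·log_2(1/8) + 1/16·log_2(1/16)]
H(X,Y) = 3.0778 bits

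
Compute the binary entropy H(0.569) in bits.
0.9862 bits

The binary entropy function is:
H(p) = -p log(p) - (1-p) log(1-p)

H(0.569) = -0.569 × log_2(0.569) - 0.431 × log_2(0.431)
H(0.569) = 0.9862 bits

Note: Binary entropy is maximized at p=0.5 (H=1 bit) and minimized at p=0 or p=1 (H=0).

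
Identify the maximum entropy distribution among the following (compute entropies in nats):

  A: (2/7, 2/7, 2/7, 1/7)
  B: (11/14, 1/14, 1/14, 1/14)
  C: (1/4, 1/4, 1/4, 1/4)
C

For a discrete distribution over n outcomes, entropy is maximized by the uniform distribution.

Computing entropies:
H(A) = 1.3518 nats
H(B) = 0.7550 nats
H(C) = 1.3863 nats

The uniform distribution (where all probabilities equal 1/4) achieves the maximum entropy of log_e(4) = 1.3863 nats.

Distribution C has the highest entropy.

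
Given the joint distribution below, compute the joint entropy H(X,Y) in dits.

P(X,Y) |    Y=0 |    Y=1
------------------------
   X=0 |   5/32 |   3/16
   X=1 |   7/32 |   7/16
0.5637 dits

Joint entropy is H(X,Y) = -Σ_{x,y} p(x,y) log p(x,y).

Summing over all non-zero entries:
H(X,Y) = -[5/32·log_10(5/32) + 3/16·log_10(3/16) + 7/32·log_10(7/32) + 7/16·log_10(7/16)]
H(X,Y) = 0.5637 dits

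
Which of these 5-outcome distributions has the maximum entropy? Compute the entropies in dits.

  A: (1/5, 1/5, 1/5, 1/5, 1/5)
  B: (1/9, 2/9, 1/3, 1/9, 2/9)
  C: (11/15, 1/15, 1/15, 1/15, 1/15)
A

For a discrete distribution over n outcomes, entropy is maximized by the uniform distribution.

Computing entropies:
H(A) = 0.6990 dits
H(B) = 0.6614 dits
H(C) = 0.4124 dits

The uniform distribution (where all probabilities equal 1/5) achieves the maximum entropy of log_10(5) = 0.6990 dits.

Distribution A has the highest entropy.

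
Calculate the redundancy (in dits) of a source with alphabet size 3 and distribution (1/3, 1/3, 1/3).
0.0000 dits

Redundancy measures how far a source is from maximum entropy:
R = H_max - H(X)

Maximum entropy for 3 symbols: H_max = log_10(3) = 0.4771 dits
Actual entropy: H(X) = 0.4771 dits
Redundancy: R = 0.4771 - 0.4771 = 0.0000 dits

This redundancy represents potential for compression: the source could be compressed by 0.0000 dits per symbol.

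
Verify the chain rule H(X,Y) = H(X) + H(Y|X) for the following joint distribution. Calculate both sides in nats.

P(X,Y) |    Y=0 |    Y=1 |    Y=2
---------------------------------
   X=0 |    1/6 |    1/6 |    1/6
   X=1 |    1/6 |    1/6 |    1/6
H(X,Y) = 1.7918, H(X) = 0.6931, H(Y|X) = 1.0986 (all in nats)

Chain rule: H(X,Y) = H(X) + H(Y|X)

Left side — joint entropy directly:
H(X,Y) = -Σ p(x,y) log p(x,y) = 1.7918 nats

Right side — compute H(Y|X) from the conditional distributions:
P(X) = (1/2, 1/2), so H(X) = 0.6931 nats
H(Y|X) = Σ_x P(X=x) · H(Y|X=x):
  P(Y|X=0) = (1/3, 1/3, 1/3), H(Y|X=0) = 1.0986, weight P(X=0) = 1/2
  P(Y|X=1) = (1/3, 1/3, 1/3), H(Y|X=1) = 1.0986, weight P(X=1) = 1/2
H(Y|X) = 1.0986 nats

H(X) + H(Y|X) = 0.6931 + 1.0986 = 1.7918 nats

Both sides equal 1.7918 nats. ✓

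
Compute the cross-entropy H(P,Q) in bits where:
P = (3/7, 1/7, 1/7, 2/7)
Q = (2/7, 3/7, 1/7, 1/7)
2.1524 bits

Cross-entropy: H(P,Q) = -Σ p(x) log q(x)

Alternatively: H(P,Q) = H(P) + D_KL(P||Q)
H(P) = 1.8424 bits
D_KL(P||Q) = 0.3100 bits

H(P,Q) = 1.8424 + 0.3100 = 2.1524 bits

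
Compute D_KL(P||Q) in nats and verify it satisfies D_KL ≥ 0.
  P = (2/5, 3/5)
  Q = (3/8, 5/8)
0.0013 nats

KL divergence satisfies the Gibbs inequality: D_KL(P||Q) ≥ 0 for all distributions P, Q.

D_KL(P||Q) = Σ p(x) log(p(x)/q(x))
Term by term:
  x=0: 2/5 × log_e[(2/5)/(3/8)] = 0.0258
  x=1: 3/5 × log_e[(3/5)/(5/8)] = -0.0245
D_KL(P||Q) = 0.0013 nats

D_KL(P||Q) = 0.0013 ≥ 0 ✓

This non-negativity is a fundamental property: relative entropy cannot be negative because it measures how different Q is from P.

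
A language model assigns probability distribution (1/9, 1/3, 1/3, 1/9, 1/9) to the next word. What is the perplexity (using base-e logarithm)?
4.3267

Perplexity is e^H (or exp(H) for natural log).

First, H = -Σ p log p = 1.4648 nats
Perplexity = e^1.4648 = 4.3267

Interpretation: The model's uncertainty is equivalent to choosing uniformly among 4.3 options.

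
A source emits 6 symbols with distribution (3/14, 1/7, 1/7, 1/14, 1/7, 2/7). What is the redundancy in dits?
0.0353 dits

Redundancy measures how far a source is from maximum entropy:
R = H_max - H(X)

Maximum entropy for 6 symbols: H_max = log_10(6) = 0.7782 dits
Actual entropy: H(X) = 0.7429 dits
Redundancy: R = 0.7782 - 0.7429 = 0.0353 dits

This redundancy represents potential for compression: the source could be compressed by 0.0353 dits per symbol.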